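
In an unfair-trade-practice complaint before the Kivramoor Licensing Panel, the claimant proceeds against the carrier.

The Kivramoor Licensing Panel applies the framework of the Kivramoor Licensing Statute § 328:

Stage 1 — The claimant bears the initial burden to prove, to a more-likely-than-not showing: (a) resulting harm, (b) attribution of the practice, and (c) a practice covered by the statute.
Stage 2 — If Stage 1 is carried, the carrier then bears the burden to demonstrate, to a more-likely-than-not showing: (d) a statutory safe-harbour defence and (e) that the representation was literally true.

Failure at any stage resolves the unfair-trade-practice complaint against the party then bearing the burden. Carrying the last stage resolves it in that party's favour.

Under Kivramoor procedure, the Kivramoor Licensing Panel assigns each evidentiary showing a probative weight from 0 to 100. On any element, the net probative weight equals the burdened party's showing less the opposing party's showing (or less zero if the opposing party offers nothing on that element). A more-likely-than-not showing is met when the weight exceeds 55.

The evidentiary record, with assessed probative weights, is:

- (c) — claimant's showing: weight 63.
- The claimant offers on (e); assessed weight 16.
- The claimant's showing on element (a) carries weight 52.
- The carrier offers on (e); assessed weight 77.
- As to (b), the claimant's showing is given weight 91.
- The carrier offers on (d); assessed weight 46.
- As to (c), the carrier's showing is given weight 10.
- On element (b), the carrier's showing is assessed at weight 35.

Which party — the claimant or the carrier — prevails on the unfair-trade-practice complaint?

Stage 1 (claimant, a more-likely-than-not showing, weight exceeds 55): (a) 52 ≤ 55 — fails; (b) net 91−35=56 > 55 — meets; (c) net 63−10=53 ≤ 55 — fails.
  Stage 1 not carried; the claimant fails its burden.
The carrier prevails.

carrier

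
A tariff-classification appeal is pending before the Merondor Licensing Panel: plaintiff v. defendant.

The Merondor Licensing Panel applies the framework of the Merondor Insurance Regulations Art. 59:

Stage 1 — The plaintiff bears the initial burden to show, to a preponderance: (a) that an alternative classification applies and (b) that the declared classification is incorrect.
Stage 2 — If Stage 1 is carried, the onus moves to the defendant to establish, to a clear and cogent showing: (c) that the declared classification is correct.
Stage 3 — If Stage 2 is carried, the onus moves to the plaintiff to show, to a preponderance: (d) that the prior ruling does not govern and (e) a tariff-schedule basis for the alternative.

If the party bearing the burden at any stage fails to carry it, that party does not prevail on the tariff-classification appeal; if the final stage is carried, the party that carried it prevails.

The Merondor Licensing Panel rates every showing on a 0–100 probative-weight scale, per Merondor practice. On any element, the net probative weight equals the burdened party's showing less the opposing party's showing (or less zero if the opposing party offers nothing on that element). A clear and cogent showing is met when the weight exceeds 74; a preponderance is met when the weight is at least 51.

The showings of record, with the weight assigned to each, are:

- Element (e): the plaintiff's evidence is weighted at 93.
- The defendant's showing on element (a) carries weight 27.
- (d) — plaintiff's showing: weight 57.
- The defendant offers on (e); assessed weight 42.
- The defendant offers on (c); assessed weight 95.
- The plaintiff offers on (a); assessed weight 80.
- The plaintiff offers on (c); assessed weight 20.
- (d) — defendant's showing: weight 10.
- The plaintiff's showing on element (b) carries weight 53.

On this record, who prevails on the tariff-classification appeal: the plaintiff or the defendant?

defendant

Stage 1 — burden on plaintiff; standard: a preponderance (weight is at least 51).
    (a): 80 − 27 = 53 ≥ 51 [met]
    (b): 53 ≥ 51 [met]
  Stage 1 carried; the burden shifts to the defendant.
Stage 2 — burden on defendant; standard: a clear and cogent showing (weight exceeds 74).
    (c): 95 − 20 = 75 > 74 [met]
  The defendant carries Stage 2; the plaintiff now bears the burden.
Stage 3 — burden on plaintiff; standard: a preponderance (weight is at least 51).
    (d): 57 − 10 = 47 < 51 [not met]
    (e): 93 − 42 = 51 ≥ 51 [met]
  Not every element is met, so the plaintiff fails to carry Stage 3.
The defendant prevails.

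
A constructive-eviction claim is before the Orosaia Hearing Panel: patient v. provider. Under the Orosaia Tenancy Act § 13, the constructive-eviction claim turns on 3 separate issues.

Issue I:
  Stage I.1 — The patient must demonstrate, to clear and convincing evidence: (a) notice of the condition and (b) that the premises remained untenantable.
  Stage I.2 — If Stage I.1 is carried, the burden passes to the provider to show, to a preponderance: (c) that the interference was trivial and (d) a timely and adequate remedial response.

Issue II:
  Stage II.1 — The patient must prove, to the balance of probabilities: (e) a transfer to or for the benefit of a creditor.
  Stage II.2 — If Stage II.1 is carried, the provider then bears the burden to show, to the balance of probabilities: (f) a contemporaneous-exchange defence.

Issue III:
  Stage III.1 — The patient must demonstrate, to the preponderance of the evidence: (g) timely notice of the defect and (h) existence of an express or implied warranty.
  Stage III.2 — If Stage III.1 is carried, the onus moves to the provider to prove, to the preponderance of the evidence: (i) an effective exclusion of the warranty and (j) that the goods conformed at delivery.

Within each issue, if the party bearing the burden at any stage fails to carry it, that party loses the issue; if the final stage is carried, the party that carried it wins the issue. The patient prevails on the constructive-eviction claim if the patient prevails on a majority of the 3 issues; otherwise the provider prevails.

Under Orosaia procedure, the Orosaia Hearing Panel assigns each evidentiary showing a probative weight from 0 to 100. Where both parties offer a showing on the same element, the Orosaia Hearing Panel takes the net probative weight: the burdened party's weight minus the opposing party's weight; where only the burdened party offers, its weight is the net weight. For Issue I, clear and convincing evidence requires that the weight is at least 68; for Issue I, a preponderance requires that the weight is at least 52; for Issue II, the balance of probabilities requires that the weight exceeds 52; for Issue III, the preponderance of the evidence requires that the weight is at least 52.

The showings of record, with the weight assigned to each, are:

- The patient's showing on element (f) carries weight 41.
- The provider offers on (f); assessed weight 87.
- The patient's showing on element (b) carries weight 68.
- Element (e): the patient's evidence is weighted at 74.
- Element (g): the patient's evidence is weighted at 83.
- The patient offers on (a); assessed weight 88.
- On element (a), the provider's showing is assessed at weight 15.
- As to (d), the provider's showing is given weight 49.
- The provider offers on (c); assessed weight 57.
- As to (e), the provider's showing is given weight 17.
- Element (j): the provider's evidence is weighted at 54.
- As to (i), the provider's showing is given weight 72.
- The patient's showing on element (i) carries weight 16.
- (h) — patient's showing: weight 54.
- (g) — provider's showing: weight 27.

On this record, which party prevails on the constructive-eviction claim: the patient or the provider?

— Issue I —
Stage I.1 (patient, clear and convincing evidence, weight is at least 68): (a) net 88−15=73 ≥ 68 — meets; (b) 68 ≥ 68 — meets.
  The patient carries Stage I.1; the provider now bears the burden.
Stage I.2 (provider, a preponderance, weight is at least 52): (c) 57 ≥ 52 — meets; (d) 49 < 52 — fails.
  The provider does not carry Stage I.2.
The analysis ends at Stage I.2; the patient prevails on this issue.
— Issue II —
Stage II.1 (patient, the balance of probabilities, weight exceeds 52): (e) net 74−17=57 > 52 — meets.
  Stage II.1 carried; the burden shifts to the provider.
Stage II.2 (provider, the balance of probabilities, weight exceeds 52): (f) net 87−41=46 ≤ 52 — fails.
  The provider does not carry Stage II.2.
The patient prevails on this issue.
— Issue III —
At Stage III.1 the patient must meet the preponderance of the evidence (weight is at least 52): on (g) the weight is 83 less the opposing 27 gives net 56, ≥ 52, so (g) meets the standard; on (h) the weight is 54, which does reach 52, so (h) meets the standard.
  Stage III.1 is satisfied; the onus moves to the provider.
At Stage III.2 the provider must meet the preponderance of the evidence (weight is at least 52): on (i) the weight is 72 less the opposing 16 gives net 56, ≥ 52, so (i) meets the standard; on (j) the weight is 54, ≥ 52, so (j) meets the standard.
  Stage III.2 carried; the final stage is satisfied.
With every stage satisfied, the provider prevails on this issue.
Per-issue: Issue I → patient; Issue II → patient; Issue III → provider. The patient must prevail on a majority of issues; overall, the patient prevails.

patient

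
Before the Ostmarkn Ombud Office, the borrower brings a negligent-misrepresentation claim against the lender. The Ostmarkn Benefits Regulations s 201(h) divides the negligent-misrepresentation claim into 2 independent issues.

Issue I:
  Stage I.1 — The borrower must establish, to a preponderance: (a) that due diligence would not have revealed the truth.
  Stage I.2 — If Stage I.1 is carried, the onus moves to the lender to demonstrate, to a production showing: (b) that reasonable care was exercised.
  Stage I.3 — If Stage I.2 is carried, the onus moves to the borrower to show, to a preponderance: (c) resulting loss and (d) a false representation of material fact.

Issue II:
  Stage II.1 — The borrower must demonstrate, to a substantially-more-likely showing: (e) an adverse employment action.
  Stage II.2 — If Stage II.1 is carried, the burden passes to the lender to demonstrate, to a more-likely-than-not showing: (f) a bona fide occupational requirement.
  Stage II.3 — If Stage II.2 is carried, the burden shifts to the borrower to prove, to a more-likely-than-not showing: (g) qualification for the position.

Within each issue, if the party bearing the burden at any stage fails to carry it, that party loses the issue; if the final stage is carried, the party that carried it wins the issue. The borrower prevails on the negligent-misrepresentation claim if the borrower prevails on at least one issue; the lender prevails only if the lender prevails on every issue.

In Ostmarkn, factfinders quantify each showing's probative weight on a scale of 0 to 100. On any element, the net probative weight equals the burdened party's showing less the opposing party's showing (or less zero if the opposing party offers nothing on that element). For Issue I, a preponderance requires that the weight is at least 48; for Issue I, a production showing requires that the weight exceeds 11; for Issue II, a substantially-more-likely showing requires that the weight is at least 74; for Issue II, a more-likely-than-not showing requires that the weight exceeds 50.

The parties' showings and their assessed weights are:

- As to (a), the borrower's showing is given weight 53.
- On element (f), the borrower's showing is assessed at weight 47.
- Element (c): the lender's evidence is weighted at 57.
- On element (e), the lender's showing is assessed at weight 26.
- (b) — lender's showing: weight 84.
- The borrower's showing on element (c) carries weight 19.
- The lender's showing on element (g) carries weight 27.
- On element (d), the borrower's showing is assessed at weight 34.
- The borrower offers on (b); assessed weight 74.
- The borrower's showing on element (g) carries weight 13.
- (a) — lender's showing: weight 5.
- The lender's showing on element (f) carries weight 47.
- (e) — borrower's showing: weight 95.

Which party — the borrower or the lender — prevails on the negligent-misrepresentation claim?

borrower

— Issue I —
Stage I.1 (borrower, a preponderance, weight is at least 48): (a) net 53−5=48 ≥ 48 — meets.
  The borrower carries Stage I.1; the lender now bears the burden.
Stage I.2 (lender, a production showing, weight exceeds 11): (b) net 84−74=10 ≤ 11 — fails.
  Not every element is met, so the lender fails to carry Stage I.2.
So the borrower prevails on this issue.
— Issue II —
Stage II.1 (borrower, a substantially-more-likely showing, weight is at least 74): (e) net 95−26=69 < 74 — fails.
  Stage II.1 not carried; the borrower fails its burden.
The lender prevails on this issue.
Per-issue: Issue I → borrower; Issue II → lender. The borrower must prevail on at least one issue; overall, the borrower prevails.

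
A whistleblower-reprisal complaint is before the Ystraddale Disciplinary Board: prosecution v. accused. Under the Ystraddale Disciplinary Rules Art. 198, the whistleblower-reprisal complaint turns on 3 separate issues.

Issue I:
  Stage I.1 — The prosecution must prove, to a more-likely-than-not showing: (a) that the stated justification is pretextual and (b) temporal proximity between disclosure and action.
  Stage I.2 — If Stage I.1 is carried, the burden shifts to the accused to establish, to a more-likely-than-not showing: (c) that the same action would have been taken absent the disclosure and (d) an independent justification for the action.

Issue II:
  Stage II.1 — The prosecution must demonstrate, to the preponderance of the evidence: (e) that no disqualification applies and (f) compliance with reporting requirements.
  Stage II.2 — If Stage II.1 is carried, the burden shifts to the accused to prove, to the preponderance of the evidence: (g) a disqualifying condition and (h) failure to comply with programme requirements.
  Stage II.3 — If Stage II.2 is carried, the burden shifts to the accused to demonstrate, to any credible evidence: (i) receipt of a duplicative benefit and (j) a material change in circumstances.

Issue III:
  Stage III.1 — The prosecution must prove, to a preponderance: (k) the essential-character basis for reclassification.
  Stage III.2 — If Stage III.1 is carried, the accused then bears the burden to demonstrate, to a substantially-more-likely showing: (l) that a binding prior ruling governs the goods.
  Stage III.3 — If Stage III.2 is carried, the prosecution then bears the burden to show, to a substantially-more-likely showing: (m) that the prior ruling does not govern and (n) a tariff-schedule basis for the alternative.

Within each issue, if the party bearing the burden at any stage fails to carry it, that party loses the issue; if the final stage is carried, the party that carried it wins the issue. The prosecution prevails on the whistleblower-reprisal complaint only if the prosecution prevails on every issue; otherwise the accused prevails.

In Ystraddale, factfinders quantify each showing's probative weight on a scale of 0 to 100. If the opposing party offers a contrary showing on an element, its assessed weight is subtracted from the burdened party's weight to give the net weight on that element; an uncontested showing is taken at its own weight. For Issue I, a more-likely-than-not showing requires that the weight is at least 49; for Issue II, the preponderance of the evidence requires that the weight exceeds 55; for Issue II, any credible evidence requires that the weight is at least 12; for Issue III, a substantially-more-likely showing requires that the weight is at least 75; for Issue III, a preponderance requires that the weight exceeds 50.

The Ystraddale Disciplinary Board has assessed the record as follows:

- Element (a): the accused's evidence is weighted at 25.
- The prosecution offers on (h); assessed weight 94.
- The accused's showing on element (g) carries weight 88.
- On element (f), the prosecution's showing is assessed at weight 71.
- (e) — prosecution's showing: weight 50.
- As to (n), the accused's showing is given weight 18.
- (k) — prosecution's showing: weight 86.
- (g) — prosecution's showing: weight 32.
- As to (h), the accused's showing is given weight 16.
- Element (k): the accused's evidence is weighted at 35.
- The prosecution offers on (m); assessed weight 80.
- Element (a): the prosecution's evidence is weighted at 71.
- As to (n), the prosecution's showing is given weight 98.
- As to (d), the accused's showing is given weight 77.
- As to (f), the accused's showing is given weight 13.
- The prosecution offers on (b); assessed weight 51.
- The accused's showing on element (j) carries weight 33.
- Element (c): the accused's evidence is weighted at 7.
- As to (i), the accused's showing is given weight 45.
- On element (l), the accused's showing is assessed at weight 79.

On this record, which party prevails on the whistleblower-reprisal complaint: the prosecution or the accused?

— Issue I —
Stage I.1 (prosecution, a more-likely-than-not showing, weight is at least 49): (a) net 71−25=46 < 49 — fails; (b) 51 ≥ 49 — meets.
  Not every element is met, so the prosecution fails to carry Stage I.1.
So the accused prevails on this issue.
— Issue II —
At Stage II.1 the prosecution must meet the preponderance of the evidence (weight exceeds 55): on (e) the weight is 50, ≤ 55, so (e) does not meet the standard; on (f) the weight is 71 less the opposing 13 gives net 58, > 55, so (f) meets the standard.
  Not every element is met, so the prosecution fails to carry Stage II.1.
The analysis ends at Stage II.1; the accused prevails on this issue.
— Issue III —
Stage III.1 — burden on prosecution; standard: a preponderance (weight exceeds 50).
    (k): 86 − 35 = 51 > 50 [met]
  All elements met. The burden passes to the accused.
Stage III.2 — burden on accused; standard: a substantially-more-likely showing (weight is at least 75).
    (l): 79 ≥ 75 [met]
  All elements met. The burden passes to the prosecution.
Stage III.3 — burden on prosecution; standard: a substantially-more-likely showing (weight is at least 75).
    (m): 80 ≥ 75 [met]
    (n): 98 − 18 = 80 ≥ 75 [met]
  The prosecution carries the last stage.
All stages carried — the prosecution prevails on this issue.
Per-issue: Issue I → accused; Issue II → accused; Issue III → prosecution. The prosecution must prevail on every issue; overall, the accused prevails.

accused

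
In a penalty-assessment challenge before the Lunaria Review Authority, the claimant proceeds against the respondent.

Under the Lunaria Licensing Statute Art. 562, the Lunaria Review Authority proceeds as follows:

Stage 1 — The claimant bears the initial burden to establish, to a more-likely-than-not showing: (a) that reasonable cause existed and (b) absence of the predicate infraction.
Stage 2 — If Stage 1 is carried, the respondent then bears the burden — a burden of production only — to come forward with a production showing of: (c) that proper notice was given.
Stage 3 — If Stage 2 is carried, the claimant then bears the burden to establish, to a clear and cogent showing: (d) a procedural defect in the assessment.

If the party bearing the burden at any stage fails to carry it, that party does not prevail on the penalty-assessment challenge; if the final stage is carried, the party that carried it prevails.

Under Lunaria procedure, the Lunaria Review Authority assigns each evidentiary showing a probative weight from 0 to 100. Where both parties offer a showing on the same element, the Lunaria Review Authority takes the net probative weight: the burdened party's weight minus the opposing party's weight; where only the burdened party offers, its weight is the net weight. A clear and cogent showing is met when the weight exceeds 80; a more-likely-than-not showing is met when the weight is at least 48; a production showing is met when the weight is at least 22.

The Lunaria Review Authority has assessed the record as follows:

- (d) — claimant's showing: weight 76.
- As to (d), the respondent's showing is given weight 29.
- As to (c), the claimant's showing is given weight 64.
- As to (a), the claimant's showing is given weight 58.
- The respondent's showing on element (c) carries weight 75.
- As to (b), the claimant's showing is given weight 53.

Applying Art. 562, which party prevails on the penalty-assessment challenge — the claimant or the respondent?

Stage 1 (claimant, a more-likely-than-not showing, weight is at least 48): (a) 58 ≥ 48 — meets; (b) 53 ≥ 48 — meets.
  Stage 1 carried; the burden shifts to the respondent.
Stage 2 (respondent, a production showing, weight is at least 22): (c) net 75−64=11 < 22 — fails.
  Stage 2 not carried; the respondent fails its burden.
The analysis ends at Stage 2; the claimant prevails.

claimant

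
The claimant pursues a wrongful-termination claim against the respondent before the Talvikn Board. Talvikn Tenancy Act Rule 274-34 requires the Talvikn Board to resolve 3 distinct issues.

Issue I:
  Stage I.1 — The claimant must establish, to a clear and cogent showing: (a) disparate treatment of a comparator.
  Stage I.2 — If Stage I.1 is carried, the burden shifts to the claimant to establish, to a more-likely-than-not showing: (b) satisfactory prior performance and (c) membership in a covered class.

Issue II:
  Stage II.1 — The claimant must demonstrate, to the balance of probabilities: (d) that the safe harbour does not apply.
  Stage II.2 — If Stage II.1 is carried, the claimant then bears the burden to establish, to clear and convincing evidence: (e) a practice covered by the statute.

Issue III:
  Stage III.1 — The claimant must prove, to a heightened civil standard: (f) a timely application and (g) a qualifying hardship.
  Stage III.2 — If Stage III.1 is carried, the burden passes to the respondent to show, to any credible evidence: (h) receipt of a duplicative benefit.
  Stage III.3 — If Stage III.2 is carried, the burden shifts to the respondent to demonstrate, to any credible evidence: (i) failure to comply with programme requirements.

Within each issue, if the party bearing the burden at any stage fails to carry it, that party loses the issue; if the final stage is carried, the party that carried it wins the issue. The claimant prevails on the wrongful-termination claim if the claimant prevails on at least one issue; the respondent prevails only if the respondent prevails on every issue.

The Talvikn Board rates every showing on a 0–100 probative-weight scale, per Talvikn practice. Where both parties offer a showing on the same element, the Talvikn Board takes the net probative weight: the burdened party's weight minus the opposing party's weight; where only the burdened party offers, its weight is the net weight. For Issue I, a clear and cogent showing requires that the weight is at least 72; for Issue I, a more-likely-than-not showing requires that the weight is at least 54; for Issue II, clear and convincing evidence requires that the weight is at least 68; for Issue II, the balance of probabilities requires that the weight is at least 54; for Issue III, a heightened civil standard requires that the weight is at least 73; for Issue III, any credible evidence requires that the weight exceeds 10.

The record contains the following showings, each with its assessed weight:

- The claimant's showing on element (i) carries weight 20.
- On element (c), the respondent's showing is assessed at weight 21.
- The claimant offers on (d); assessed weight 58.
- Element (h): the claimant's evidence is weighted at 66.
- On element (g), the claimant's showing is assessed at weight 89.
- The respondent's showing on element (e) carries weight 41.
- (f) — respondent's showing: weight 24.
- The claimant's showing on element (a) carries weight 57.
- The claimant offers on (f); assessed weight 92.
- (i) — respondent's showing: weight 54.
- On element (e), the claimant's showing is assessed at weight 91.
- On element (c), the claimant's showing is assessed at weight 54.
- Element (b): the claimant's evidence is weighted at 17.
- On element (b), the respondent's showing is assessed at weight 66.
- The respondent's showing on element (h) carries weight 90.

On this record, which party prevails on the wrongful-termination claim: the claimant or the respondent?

respondent

— Issue I —
At Stage I.1 the claimant must meet a clear and cogent showing (weight is at least 72): on (a) the weight is 57, which does not reach 72, so (a) does not meet the standard.
  Stage I.1 not carried; the claimant fails its burden.
The respondent prevails on this issue.
— Issue II —
Stage II.1 (claimant, the balance of probabilities, weight is at least 54): (d) 58 ≥ 54 — meets.
  Stage II.1 is satisfied; the claimant continues to bear the burden.
Stage II.2 (claimant, clear and convincing evidence, weight is at least 68): (e) net 91−41=50 < 68 — fails.
  Stage II.2 not carried; the claimant fails its burden.
The respondent prevails on this issue.
— Issue III —
At Stage III.1 the claimant must meet a heightened civil standard (weight is at least 73): on (f) the weight is 92 less the opposing 24 gives net 68, < 73, so (f) does not meet the standard; on (g) the weight is 89, which does reach 73, so (g) meets the standard.
  Stage III.1 not carried; the claimant fails its burden.
So the respondent prevails on this issue.
Per-issue: Issue I → respondent; Issue II → respondent; Issue III → respondent. The claimant must prevail on at least one issue; overall, the respondent prevails.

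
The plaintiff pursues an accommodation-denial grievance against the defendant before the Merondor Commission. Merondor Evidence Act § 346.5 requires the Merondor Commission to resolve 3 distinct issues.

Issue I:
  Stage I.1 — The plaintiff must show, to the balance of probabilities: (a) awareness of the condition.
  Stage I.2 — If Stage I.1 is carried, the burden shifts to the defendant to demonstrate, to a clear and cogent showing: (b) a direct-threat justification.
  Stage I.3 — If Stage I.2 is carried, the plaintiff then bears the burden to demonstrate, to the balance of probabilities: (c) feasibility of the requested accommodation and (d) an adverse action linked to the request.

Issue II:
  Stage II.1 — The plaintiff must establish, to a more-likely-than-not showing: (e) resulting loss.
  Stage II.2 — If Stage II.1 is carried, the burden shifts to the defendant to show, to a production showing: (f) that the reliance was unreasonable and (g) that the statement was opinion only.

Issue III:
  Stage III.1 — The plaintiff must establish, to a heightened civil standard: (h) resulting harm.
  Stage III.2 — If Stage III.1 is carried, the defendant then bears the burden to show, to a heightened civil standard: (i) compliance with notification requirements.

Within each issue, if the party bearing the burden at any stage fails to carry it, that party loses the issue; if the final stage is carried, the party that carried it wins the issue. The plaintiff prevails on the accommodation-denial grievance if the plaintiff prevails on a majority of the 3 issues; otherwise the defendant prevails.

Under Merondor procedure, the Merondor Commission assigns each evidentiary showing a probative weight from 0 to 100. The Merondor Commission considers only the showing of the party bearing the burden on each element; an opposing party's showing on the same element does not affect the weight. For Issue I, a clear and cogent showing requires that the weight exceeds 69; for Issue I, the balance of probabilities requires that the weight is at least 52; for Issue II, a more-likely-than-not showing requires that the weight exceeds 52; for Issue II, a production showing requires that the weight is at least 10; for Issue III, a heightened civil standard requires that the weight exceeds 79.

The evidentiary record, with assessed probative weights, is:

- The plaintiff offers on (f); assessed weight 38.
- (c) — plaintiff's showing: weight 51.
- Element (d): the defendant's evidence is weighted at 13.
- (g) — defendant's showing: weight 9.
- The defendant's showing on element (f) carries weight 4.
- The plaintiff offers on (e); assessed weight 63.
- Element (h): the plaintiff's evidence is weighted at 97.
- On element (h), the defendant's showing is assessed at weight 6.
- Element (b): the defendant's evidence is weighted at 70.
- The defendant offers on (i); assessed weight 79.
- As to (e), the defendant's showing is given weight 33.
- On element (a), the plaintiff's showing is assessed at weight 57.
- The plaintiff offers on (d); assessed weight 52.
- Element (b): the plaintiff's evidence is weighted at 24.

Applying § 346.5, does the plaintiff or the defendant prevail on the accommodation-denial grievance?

plaintiff

— Issue I —
Stage I.1 — burden on plaintiff; standard: the balance of probabilities (weight is at least 52).
    (a): 57 ≥ 52 [met]
  Stage I.1 is satisfied; the onus moves to the defendant.
Stage I.2 — burden on defendant; standard: a clear and cogent showing (weight exceeds 69).
    (b): 70 (plaintiff's 24 disregarded) > 69 [met]
  Stage I.2 carried; the burden shifts to the plaintiff.
Stage I.3 — burden on plaintiff; standard: the balance of probabilities (weight is at least 52).
    (c): 51 < 52 [not met]
    (d): 52 (defendant's 13 disregarded) ≥ 52 [met]
  Stage I.3 not carried; the plaintiff fails its burden.
So the defendant prevails on this issue.
— Issue II —
At Stage II.1 the plaintiff must meet a more-likely-than-not showing (weight exceeds 52): on (e) the weight is 63 (the defendant's 33 is given no effect), > 52, so (e) meets the standard.
  Stage II.1 carried; the burden shifts to the defendant.
At Stage II.2 the defendant must meet a production showing (weight is at least 10): on (f) the weight is 4 (the plaintiff's 38 is given no effect), which does not reach 10, so (f) does not meet the standard; on (g) the weight is 9, which does not reach 10, so (g) does not meet the standard.
  Not every element is met, so the defendant fails to carry Stage II.2.
The analysis ends at Stage II.2; the plaintiff prevails on this issue.
— Issue III —
Stage III.1 — burden on plaintiff; standard: a heightened civil standard (weight exceeds 79).
    (h): 97 (defendant's 6 disregarded) > 79 [met]
  Stage III.1 carried; the burden shifts to the defendant.
Stage III.2 — burden on defendant; standard: a heightened civil standard (weight exceeds 79).
    (i): 79 ≤ 79 [not met]
  The defendant does not carry Stage III.2.
So the plaintiff prevails on this issue.
Per-issue: Issue I → defendant; Issue II → plaintiff; Issue III → plaintiff. The plaintiff must prevail on a majority of issues; overall, the plaintiff prevails.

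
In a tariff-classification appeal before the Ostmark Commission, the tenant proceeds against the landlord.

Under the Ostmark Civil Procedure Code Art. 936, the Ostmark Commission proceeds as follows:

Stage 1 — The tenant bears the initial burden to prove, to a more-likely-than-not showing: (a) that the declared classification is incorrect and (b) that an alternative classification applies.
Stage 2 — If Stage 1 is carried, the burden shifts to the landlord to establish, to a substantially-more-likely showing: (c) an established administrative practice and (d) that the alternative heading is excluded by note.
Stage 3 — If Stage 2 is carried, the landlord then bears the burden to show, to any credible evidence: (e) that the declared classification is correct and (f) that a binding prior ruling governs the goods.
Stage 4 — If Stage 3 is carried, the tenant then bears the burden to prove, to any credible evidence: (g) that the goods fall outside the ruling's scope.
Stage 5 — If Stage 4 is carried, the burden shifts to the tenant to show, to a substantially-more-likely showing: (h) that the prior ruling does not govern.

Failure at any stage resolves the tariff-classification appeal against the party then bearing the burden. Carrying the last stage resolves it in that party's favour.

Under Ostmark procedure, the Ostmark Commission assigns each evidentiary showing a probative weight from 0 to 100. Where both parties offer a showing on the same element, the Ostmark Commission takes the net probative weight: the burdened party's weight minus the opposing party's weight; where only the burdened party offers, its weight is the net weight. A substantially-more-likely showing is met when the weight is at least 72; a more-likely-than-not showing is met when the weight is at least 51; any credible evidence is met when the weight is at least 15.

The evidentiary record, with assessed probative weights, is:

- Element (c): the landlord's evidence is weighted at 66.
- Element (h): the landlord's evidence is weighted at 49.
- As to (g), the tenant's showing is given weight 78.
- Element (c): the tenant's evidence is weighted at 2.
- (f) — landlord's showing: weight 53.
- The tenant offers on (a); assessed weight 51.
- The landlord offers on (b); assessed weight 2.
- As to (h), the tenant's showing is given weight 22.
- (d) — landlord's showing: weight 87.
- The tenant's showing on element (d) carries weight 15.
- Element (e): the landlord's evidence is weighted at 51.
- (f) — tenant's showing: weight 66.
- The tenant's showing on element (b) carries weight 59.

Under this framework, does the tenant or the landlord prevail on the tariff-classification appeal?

Stage 1 (tenant, a more-likely-than-not showing, weight is at least 51): (a) 51 ≥ 51 — meets; (b) net 59−2=57 ≥ 51 — meets.
  The tenant carries Stage 1; the landlord now bears the burden.
Stage 2 (landlord, a substantially-more-likely showing, weight is at least 72): (c) net 66−2=64 < 72 — fails; (d) net 87−15=72 ≥ 72 — meets.
  Stage 2 not carried; the landlord fails its burden.
So the tenant prevails.

tenant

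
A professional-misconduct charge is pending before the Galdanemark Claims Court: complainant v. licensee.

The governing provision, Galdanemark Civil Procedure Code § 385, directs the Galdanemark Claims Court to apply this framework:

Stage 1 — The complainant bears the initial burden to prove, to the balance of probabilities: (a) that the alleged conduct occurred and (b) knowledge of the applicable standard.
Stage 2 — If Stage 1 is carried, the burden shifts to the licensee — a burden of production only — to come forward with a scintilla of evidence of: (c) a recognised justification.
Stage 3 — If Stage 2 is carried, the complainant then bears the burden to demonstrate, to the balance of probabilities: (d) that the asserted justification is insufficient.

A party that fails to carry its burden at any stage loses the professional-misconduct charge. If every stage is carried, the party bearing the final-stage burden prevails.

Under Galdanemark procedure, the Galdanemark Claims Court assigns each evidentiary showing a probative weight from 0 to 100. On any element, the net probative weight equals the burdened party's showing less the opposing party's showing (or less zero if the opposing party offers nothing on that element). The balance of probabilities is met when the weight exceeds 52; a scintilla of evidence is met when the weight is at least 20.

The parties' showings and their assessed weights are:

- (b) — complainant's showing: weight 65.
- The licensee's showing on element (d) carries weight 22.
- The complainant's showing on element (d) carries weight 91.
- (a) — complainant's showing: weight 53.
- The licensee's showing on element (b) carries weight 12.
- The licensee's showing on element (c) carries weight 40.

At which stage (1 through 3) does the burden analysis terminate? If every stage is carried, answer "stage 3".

At Stage 1 the complainant must meet the balance of probabilities (weight exceeds 52): on (a) the weight is 53, which does exceed 52, so (a) meets the standard; on (b) the weight is 65 less the opposing 12 gives net 53, > 52, so (b) meets the standard.
  All elements met. The burden passes to the licensee.
At Stage 2 the licensee must meet a scintilla of evidence (weight is at least 20): on (c) the weight is 40, which does reach 20, so (c) meets the standard.
  The licensee carries Stage 2; the complainant now bears the burden.
At Stage 3 the complainant must meet the balance of probabilities (weight exceeds 52): on (d) the weight is 91 less the opposing 22 gives net 69, > 52, so (d) meets the standard.
  Stage 3 carried; the final stage is satisfied.
All stages carried — the complainant prevails.

stage 3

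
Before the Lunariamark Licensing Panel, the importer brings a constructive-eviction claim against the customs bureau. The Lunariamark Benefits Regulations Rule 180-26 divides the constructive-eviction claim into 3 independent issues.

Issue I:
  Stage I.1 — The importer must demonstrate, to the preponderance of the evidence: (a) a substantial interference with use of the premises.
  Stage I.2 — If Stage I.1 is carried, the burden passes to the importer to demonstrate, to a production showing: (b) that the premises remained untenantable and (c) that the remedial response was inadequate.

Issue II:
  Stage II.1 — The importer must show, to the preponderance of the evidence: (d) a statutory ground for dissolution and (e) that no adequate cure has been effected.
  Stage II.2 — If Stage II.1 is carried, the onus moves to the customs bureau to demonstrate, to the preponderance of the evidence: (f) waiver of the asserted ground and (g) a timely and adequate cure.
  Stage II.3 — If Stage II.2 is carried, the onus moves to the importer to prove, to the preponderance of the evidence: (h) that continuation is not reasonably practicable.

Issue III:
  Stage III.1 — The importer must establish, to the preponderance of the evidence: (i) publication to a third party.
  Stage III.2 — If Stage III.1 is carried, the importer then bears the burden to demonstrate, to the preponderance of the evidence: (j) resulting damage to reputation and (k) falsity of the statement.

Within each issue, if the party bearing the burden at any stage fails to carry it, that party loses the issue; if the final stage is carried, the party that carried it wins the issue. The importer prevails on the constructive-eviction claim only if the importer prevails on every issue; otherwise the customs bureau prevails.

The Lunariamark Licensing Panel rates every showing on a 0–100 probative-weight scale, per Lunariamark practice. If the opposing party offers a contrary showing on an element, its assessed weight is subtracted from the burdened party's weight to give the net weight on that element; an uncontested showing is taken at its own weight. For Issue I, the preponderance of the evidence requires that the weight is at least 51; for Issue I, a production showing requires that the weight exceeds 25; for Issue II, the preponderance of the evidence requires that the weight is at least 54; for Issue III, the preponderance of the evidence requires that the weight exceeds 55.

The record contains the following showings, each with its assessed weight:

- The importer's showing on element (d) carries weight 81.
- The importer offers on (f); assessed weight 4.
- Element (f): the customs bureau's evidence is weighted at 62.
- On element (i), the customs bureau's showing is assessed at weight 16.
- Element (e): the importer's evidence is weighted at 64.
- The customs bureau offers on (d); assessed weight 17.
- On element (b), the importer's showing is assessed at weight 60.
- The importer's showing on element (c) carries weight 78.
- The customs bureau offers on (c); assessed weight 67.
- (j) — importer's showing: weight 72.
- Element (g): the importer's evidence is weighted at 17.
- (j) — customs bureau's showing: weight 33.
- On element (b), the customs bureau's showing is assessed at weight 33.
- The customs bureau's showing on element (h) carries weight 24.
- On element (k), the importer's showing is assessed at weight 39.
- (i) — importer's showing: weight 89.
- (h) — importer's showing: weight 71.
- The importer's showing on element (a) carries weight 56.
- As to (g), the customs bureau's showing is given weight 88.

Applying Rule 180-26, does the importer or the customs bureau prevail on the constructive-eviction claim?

customs bureau

— Issue I —
At Stage I.1 the importer must meet the preponderance of the evidence (weight is at least 51): on (a) the weight is 56, which does reach 51, so (a) meets the standard.
  All elements met. The importer retains the burden for Stage I.2.
At Stage I.2 the importer must meet a production showing (weight exceeds 25): on (b) the weight is 60 less the opposing 33 gives net 27, > 25, so (b) meets the standard; on (c) the weight is 78 less the opposing 67 gives net 11, ≤ 25, so (c) does not meet the standard.
  Not every element is met, so the importer fails to carry Stage I.2.
So the customs bureau prevails on this issue.
— Issue II —
Stage II.1 (importer, the preponderance of the evidence, weight is at least 54): (d) net 81−17=64 ≥ 54 — meets; (e) 64 ≥ 54 — meets.
  The importer carries Stage II.1; the customs bureau now bears the burden.
Stage II.2 (customs bureau, the preponderance of the evidence, weight is at least 54): (f) net 62−4=58 ≥ 54 — meets; (g) net 88−17=71 ≥ 54 — meets.
  The customs bureau carries Stage II.2; the importer now bears the burden.
Stage II.3 (importer, the preponderance of the evidence, weight is at least 54): (h) net 71−24=47 < 54 — fails.
  Not every element is met, so the importer fails to carry Stage II.3.
So the customs bureau prevails on this issue.
— Issue III —
Stage III.1 (importer, the preponderance of the evidence, weight exceeds 55): (i) net 89−16=73 > 55 — meets.
  All elements met. The importer retains the burden for Stage III.2.
Stage III.2 (importer, the preponderance of the evidence, weight exceeds 55): (j) net 72−33=39 ≤ 55 — fails; (k) 39 ≤ 55 — fails.
  Not every element is met, so the importer fails to carry Stage III.2.
The analysis ends at Stage III.2; the customs bureau prevails on this issue.
Per-issue: Issue I → customs bureau; Issue II → customs bureau; Issue III → customs bureau. The importer must prevail on every issue; overall, the customs bureau prevails.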